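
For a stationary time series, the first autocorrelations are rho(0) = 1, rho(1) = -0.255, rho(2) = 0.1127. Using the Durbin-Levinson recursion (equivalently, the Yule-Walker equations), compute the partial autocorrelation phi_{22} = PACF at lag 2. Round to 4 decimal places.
\phi_{22} = 0.0510

The PACF at lag k is phi_{kk}, the last component of the solution
to the Yule-Walker system G_k phi = r_k where
  (G_k)_{ij} = rho(|i - j|), (r_k)_i = rho(i), i,j = 1..k.
Equivalently, Durbin-Levinson gives phi_{kk} iteratively:
  phi_{11} = rho(1)
  phi_{kk} = [rho(k) - sum_{j=1..k-1} phi_{k-1,j} rho(k-j)]
            / [1 - sum_{j=1..k-1} phi_{k-1,j} rho(j)],
  phi_{k,j} = phi_{k-1,j} - phi_{kk} phi_{k-1,k-j},  j = 1..k-1.
Step k = 1:
  phi_11 = rho(1) = -0.255.
Step k = 2:
  phi_22 = [rho(2) - phi_11 rho(1)] / [1 - phi_11 rho(1)] = [0.1127 - (-0.255)(-0.255)] / [1 - (-0.255)(-0.255)]
         = 0.047675 / 0.934975 = 0.051.
Therefore phi_{22} = 0.0510.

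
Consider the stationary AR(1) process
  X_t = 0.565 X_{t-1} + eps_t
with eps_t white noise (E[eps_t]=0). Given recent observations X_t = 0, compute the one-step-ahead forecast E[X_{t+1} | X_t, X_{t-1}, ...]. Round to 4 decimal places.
E[X_{t+1} \mid \mathcal F_t] = 0.0000

For an AR(p) model X_t = c + sum_i phi_i X_{t-i} + eps_t, the
one-step-ahead conditional mean is
  E[X_{t+1} | X_t, ...] = c + sum_i phi_i X_{t+1-i}.
Substitute known values:
  E[X_{t+1} | ...] = (0.565) * (0)
                   = 0.0000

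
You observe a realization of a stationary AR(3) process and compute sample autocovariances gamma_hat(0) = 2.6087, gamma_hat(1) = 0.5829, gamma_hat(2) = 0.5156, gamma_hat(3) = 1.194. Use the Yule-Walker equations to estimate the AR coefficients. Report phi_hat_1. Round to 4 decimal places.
\hat\phi_{1} = 0.1240

The Yule-Walker equations for an AR(p) process read, in matrix form,
  Gamma_p phi = r_p,   with   (Gamma_p)_{ij} = gamma(|i - j|),
                       (r_p)_i = gamma(i),   i,j = 1..p.
Substitute the sample gammas (Toeplitz matrix and right-hand side of size 3):
  Gamma_p = [[2.6087, 0.5829, 0.5156], [0.5829, 2.6087, 0.5829], [0.5156, 0.5829, 2.6087]]
  r_p     = [0.5829, 0.5156, 1.194]
Written out (R1..R3):
  (R1) 2.6087 phi_1 + 0.5829 phi_2 + 0.5156 phi_3 = 0.5829
  (R2) 0.5829 phi_1 + 2.6087 phi_2 + 0.5829 phi_3 = 0.5156
  (R3) 0.5156 phi_1 + 0.5829 phi_2 + 2.6087 phi_3 = 1.194
Gaussian elimination:
  R2 <- R2 - (0.5829/2.6087) R1 = R2 - (0.223445) R1:  2.478454 phi_2 + 0.467692 phi_3 = 0.385354
  R3 <- R3 - (0.5156/2.6087) R1 = R3 - (0.197646) R1:  0.467692 phi_2 + 2.506794 phi_3 = 1.078792
  R3 <- R3 - (0.467692/2.478454) R2 = R3 - (0.188703) R2:  2.418539 phi_3 = 1.006074
Back-substitution:
  phi_hat_3 = 1.006074 / 2.418539 = 0.415984
  phi_hat_2 = (0.385354 - (0.467692)(0.415984)) / 2.478454 = 0.076984
  phi_hat_1 = (0.5829 - (0.5829)(0.076984) - (0.5156)(0.415984)) / 2.6087 = 0.124025
So phi_hat = [0.1240, 0.0770, 0.4160].
Therefore phi_hat_1 = 0.1240.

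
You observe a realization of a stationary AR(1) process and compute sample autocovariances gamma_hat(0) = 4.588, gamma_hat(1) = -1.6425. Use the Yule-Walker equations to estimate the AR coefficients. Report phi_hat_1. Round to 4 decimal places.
\hat\phi_{1} = -0.3580

The Yule-Walker equations for an AR(p) process read, in matrix form,
  Gamma_p phi = r_p,   with   (Gamma_p)_{ij} = gamma(|i - j|),
                       (r_p)_i = gamma(i),   i,j = 1..p.
Substitute the sample gammas (Toeplitz matrix and right-hand side of size 1):
  Gamma_p = [[4.588]]
  r_p     = [-1.6425]
With p = 1 this is the single equation gamma(0) phi_1 = gamma(1):
  phi_hat_1 = gamma(1) / gamma(0) = -1.6425 / 4.588 = -0.3580.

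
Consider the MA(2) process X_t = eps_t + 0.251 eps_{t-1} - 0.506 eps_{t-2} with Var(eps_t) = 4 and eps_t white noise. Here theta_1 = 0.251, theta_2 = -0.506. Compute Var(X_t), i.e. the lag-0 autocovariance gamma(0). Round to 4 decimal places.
\gamma(0) = 5.2761

For an MA(q) process X_t = eps_t + sum_i theta_i eps_{t-i} with
Var(eps_t) = sigma^2, the variance is
  gamma(0) = sigma^2 * (1 + sum_i theta_i^2).
  sum_i theta_i^2 = (0.251)^2 + (-0.506)^2 = 0.063001 + 0.256036 = 0.319037.
  gamma(0) = 4 * (1 + 0.319037) = 4 * 1.319037 = 5.276148, which rounds to 5.2761.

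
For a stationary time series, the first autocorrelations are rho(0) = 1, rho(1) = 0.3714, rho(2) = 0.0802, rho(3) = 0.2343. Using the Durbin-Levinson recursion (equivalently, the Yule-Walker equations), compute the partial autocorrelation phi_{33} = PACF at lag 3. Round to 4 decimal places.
\phi_{33} = 0.2650

The PACF at lag k is phi_{kk}, the last component of the solution
to the Yule-Walker system G_k phi = r_k where
  (G_k)_{ij} = rho(|i - j|), (r_k)_i = rho(i), i,j = 1..k.
Equivalently, Durbin-Levinson gives phi_{kk} iteratively:
  phi_{11} = rho(1)
  phi_{kk} = [rho(k) - sum_{j=1..k-1} phi_{k-1,j} rho(k-j)]
            / [1 - sum_{j=1..k-1} phi_{k-1,j} rho(j)],
  phi_{k,j} = phi_{k-1,j} - phi_{kk} phi_{k-1,k-j},  j = 1..k-1.
Step k = 1:
  phi_11 = rho(1) = 0.3714.
Step k = 2:
  phi_22 = [rho(2) - phi_11 rho(1)] / [1 - phi_11 rho(1)] = [0.0802 - (0.3714)(0.3714)] / [1 - (0.3714)(0.3714)]
         = -0.05773796 / 0.86206204 = -0.066977.
  Update: phi_21 = phi_11 - phi_22 phi_11 = 0.3714 - (-0.066977)(0.3714) = 0.396275.
Step k = 3:
  phi_33 = [rho(3) - phi_21 rho(2) - phi_22 rho(1)] / [1 - phi_21 rho(1) - phi_22 rho(2)]
    numerator   = 0.2343 - (0.396275)(0.0802) - (-0.066977)(0.3714) = 0.22739384
    denominator = 1 - (0.396275)(0.3714) - (-0.066977)(0.0802) = 0.85819495
  phi_33 = 0.22739384 / 0.85819495 = 0.265.
Therefore phi_{33} = 0.2650.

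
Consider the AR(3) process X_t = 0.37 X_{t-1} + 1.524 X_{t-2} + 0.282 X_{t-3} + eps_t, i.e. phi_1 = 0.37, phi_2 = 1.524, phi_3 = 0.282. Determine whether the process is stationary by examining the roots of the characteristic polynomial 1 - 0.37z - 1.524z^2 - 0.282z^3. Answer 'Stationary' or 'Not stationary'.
\text{Not stationary}

The AR(p) characteristic polynomial is P(z) = 1 - 0.37z - 1.524z^2 - 0.282z^3.
Stationarity requires all roots to lie outside the unit circle, i.e. |z| > 1 for every root.
Degree 3: look for a simple real root z0 first, then factor out (1 - z/z0) and solve the remaining quadratic.
Testing z0 = -5: P(-5) = 1 + (-0.37)(-5) + (-1.524)(-5)^2 + (-0.282)(-5)^3
  = 1 + (1.85) + (-38.1) + (35.25) = 0.  So z_0 = -5 is a root, |z_0| = 5.
Divide out the factor (1 + 0.2 z) = (1 - z/z0) (since 1/z0 = -0.2):
  P(z) = (1 + 0.2 z)(1 + (-0.57) z + (-1.41) z^2)
  [check: z-coef -0.57 - (-0.2) = -0.37; z^2-coef -1.41 - (-0.2)(-0.57) = -1.524; z^3-coef -(-0.2)(-1.41) = -0.282.]
Remaining roots from the quadratic factor 1 + (-0.57) z + (-1.41) z^2:
  Set 1 + (-0.57) z + (-1.41) z^2 = 0, i.e. a z^2 + b z + c = 0 with a = -1.41, b = -0.57, c = 1.
  Discriminant D = b^2 - 4ac = (-0.57)^2 - 4*(-1.41)*1 = 0.3249 - (-5.64) = 5.9649.
  D >= 0, so the roots are real: z = (-b +/- sqrt(D)) / (2a) = (0.57 +/- 2.442314) / (-2.82).
    z_1 = (0.57 + 2.442314) / (-2.82) = -1.0682,   |z_1| = 1.0682.
    z_2 = (0.57 - 2.442314) / (-2.82) = 0.6639,   |z_2| = 0.6639.
Moduli of all roots: 5.0000, 1.0682, 0.6639.
All moduli strictly greater than 1? No.
Verdict: Not stationary.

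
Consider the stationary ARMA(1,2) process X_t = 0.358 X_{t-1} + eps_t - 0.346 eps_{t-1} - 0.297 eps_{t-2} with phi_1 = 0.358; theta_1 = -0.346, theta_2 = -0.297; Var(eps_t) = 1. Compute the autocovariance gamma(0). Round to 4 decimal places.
\gamma(0) = 1.0984

Multiply the model equation by X_{t-k} and take expectations. With theta_0 = psi_0 = 1 and psi_j the MA(infinity) weights, this gives
  gamma(k) - sum_i phi_i gamma(k-i) = c_k,
  c_k = sigma^2 * sum_{j=k..q} theta_j psi_{j-k}   (c_k = 0 for k > q),
using gamma(-m) = gamma(m).
psi-weights needed (psi_j = theta_j + sum_i phi_i psi_{j-i}):
  psi_1 = theta_1 + phi_1 = -0.346 + (0.358) = 0.012
  psi_2 = theta_2 + phi_1 psi_1 = -0.297 + (0.358)(0.012) = -0.292704
Right-hand sides:
  c_0 = sigma^2 (1 + theta_1 psi_1 + theta_2 psi_2) = 1 * (1 + (-0.346)(0.012) + (-0.297)(-0.292704)) = 1 * 1.082781 = 1.082781
  c_1 = sigma^2 (theta_1 + theta_2 psi_1) = 1 * (-0.346 + (-0.297)(0.012)) = -0.349564
  c_2 = sigma^2 theta_2 = 1 * (-0.297) = -0.297
Equations for k = 0 and k = 1 (AR order 1):
  gamma(0) = phi_1 gamma(1) + c_0
  gamma(1) = phi_1 gamma(0) + c_1
Substituting the second into the first: gamma(0) (1 - phi_1^2) = c_0 + phi_1 c_1, so
  gamma(0) = (c_0 + phi_1 c_1) / (1 - phi_1^2) = (1.082781 + (0.358)(-0.349564)) / (1 - (0.358)^2) = 0.957637 / 0.871836 = 1.098414.
Therefore gamma(0) = 1.0984 (to 4 decimal places).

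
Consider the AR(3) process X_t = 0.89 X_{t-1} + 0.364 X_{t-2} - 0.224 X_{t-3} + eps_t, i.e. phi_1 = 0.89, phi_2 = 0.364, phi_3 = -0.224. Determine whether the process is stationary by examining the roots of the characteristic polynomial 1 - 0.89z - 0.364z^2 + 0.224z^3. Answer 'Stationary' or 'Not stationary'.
\text{Not stationary}

The AR(p) characteristic polynomial is P(z) = 1 - 0.89z - 0.364z^2 + 0.224z^3.
Stationarity requires all roots to lie outside the unit circle, i.e. |z| > 1 for every root.
Degree 3: look for a simple real root z0 first, then factor out (1 - z/z0) and solve the remaining quadratic.
Testing z0 = 2.5: P(2.5) = 1 + (-0.89)(2.5) + (-0.364)(2.5)^2 + (0.224)(2.5)^3
  = 1 + (-2.225) + (-2.275) + (3.5) = 0.  So z_0 = 2.5 is a root, |z_0| = 2.5.
Divide out the factor (1 - 0.4 z) = (1 - z/z0) (since 1/z0 = 0.4):
  P(z) = (1 - 0.4 z)(1 + (-0.49) z + (-0.56) z^2)
  [check: z-coef -0.49 - (0.4) = -0.89; z^2-coef -0.56 - (0.4)(-0.49) = -0.364; z^3-coef -(0.4)(-0.56) = 0.224.]
Remaining roots from the quadratic factor 1 + (-0.49) z + (-0.56) z^2:
  Set 1 + (-0.49) z + (-0.56) z^2 = 0, i.e. a z^2 + b z + c = 0 with a = -0.56, b = -0.49, c = 1.
  Discriminant D = b^2 - 4ac = (-0.49)^2 - 4*(-0.56)*1 = 0.2401 - (-2.24) = 2.4801.
  D >= 0, so the roots are real: z = (-b +/- sqrt(D)) / (2a) = (0.49 +/- 1.574833) / (-1.12).
    z_1 = (0.49 + 1.574833) / (-1.12) = -1.8436,   |z_1| = 1.8436.
    z_2 = (0.49 - 1.574833) / (-1.12) = 0.9686,   |z_2| = 0.9686.
Moduli of all roots: 2.5000, 1.8436, 0.9686.
All moduli strictly greater than 1? No.
Verdict: Not stationary.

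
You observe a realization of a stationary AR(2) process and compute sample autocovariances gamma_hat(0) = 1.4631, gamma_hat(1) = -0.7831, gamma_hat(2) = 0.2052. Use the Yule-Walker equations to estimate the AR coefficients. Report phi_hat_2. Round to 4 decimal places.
\hat\phi_{2} = -0.2049

The Yule-Walker equations for an AR(p) process read, in matrix form,
  Gamma_p phi = r_p,   with   (Gamma_p)_{ij} = gamma(|i - j|),
                       (r_p)_i = gamma(i),   i,j = 1..p.
Substitute the sample gammas (Toeplitz matrix and right-hand side of size 2):
  Gamma_p = [[1.4631, -0.7831], [-0.7831, 1.4631]]
  r_p     = [-0.7831, 0.2052]
Written out:
  1.4631 phi_1 - 0.7831 phi_2 = -0.7831
  -0.7831 phi_1 + 1.4631 phi_2 = 0.2052
Solve by Cramer's rule:
  det = gamma(0)^2 - gamma(1)^2 = (1.4631)^2 - (-0.7831)^2 = 2.14066161 - 0.61324561 = 1.527416
  phi_hat_1 = [gamma(1) gamma(0) - gamma(1) gamma(2)] / det = [(-0.7831)(1.4631) - (-0.7831)(0.2052)] / 1.527416 = -0.98506149 / 1.527416 = -0.6449
  phi_hat_2 = [gamma(0) gamma(2) - gamma(1)^2] / det = [(1.4631)(0.2052) - (-0.7831)^2] / 1.527416 = -0.31301749 / 1.527416 = -0.2049
So phi_hat = [-0.6449, -0.2049].
Therefore phi_hat_2 = -0.2049.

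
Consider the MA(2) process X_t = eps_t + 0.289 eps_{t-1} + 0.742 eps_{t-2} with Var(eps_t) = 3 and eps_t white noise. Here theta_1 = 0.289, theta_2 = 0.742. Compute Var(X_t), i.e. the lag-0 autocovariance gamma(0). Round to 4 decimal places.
\gamma(0) = 4.9023

For an MA(q) process X_t = eps_t + sum_i theta_i eps_{t-i} with
Var(eps_t) = sigma^2, the variance is
  gamma(0) = sigma^2 * (1 + sum_i theta_i^2).
  sum_i theta_i^2 = (0.289)^2 + (0.742)^2 = 0.083521 + 0.550564 = 0.634085.
  gamma(0) = 3 * (1 + 0.634085) = 3 * 1.634085 = 4.902255, which rounds to 4.9023.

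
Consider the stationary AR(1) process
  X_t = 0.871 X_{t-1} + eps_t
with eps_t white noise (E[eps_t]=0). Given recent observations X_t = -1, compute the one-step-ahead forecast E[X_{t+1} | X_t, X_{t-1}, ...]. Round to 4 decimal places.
E[X_{t+1} \mid \mathcal F_t] = -0.8710

For an AR(p) model X_t = c + sum_i phi_i X_{t-i} + eps_t, the
one-step-ahead conditional mean is
  E[X_{t+1} | X_t, ...] = c + sum_i phi_i X_{t+1-i}.
Substitute known values:
  E[X_{t+1} | ...] = (0.871) * (-1)
                   = -0.8710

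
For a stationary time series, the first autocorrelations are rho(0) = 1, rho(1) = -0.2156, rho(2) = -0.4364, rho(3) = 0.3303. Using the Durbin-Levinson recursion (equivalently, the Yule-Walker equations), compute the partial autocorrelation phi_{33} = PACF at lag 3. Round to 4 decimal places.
\phi_{33} = 0.1120

The PACF at lag k is phi_{kk}, the last component of the solution
to the Yule-Walker system G_k phi = r_k where
  (G_k)_{ij} = rho(|i - j|), (r_k)_i = rho(i), i,j = 1..k.
Equivalently, Durbin-Levinson gives phi_{kk} iteratively:
  phi_{11} = rho(1)
  phi_{kk} = [rho(k) - sum_{j=1..k-1} phi_{k-1,j} rho(k-j)]
            / [1 - sum_{j=1..k-1} phi_{k-1,j} rho(j)],
  phi_{k,j} = phi_{k-1,j} - phi_{kk} phi_{k-1,k-j},  j = 1..k-1.
Step k = 1:
  phi_11 = rho(1) = -0.2156.
Step k = 2:
  phi_22 = [rho(2) - phi_11 rho(1)] / [1 - phi_11 rho(1)] = [-0.4364 - (-0.2156)(-0.2156)] / [1 - (-0.2156)(-0.2156)]
         = -0.48288336 / 0.95351664 = -0.506424.
  Update: phi_21 = phi_11 - phi_22 phi_11 = -0.2156 - (-0.506424)(-0.2156) = -0.324785.
Step k = 3:
  phi_33 = [rho(3) - phi_21 rho(2) - phi_22 rho(1)] / [1 - phi_21 rho(1) - phi_22 rho(2)]
    numerator   = 0.3303 - (-0.324785)(-0.4364) - (-0.506424)(-0.2156) = 0.07937892
    denominator = 1 - (-0.324785)(-0.2156) - (-0.506424)(-0.4364) = 0.70897309
  phi_33 = 0.07937892 / 0.70897309 = 0.112.
Therefore phi_{33} = 0.1120.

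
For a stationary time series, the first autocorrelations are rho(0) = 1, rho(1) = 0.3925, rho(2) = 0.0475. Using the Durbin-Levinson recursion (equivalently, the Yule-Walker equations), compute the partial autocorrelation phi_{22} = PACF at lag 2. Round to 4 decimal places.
\phi_{22} = -0.1260

The PACF at lag k is phi_{kk}, the last component of the solution
to the Yule-Walker system G_k phi = r_k where
  (G_k)_{ij} = rho(|i - j|), (r_k)_i = rho(i), i,j = 1..k.
Equivalently, Durbin-Levinson gives phi_{kk} iteratively:
  phi_{11} = rho(1)
  phi_{kk} = [rho(k) - sum_{j=1..k-1} phi_{k-1,j} rho(k-j)]
            / [1 - sum_{j=1..k-1} phi_{k-1,j} rho(j)],
  phi_{k,j} = phi_{k-1,j} - phi_{kk} phi_{k-1,k-j},  j = 1..k-1.
Step k = 1:
  phi_11 = rho(1) = 0.3925.
Step k = 2:
  phi_22 = [rho(2) - phi_11 rho(1)] / [1 - phi_11 rho(1)] = [0.0475 - (0.3925)(0.3925)] / [1 - (0.3925)(0.3925)]
         = -0.10655625 / 0.84594375 = -0.126.
Therefore phi_{22} = -0.1260.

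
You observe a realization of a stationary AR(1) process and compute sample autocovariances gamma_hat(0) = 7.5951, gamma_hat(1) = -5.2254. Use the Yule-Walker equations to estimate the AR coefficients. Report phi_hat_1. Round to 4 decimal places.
\hat\phi_{1} = -0.6880

The Yule-Walker equations for an AR(p) process read, in matrix form,
  Gamma_p phi = r_p,   with   (Gamma_p)_{ij} = gamma(|i - j|),
                       (r_p)_i = gamma(i),   i,j = 1..p.
Substitute the sample gammas (Toeplitz matrix and right-hand side of size 1):
  Gamma_p = [[7.5951]]
  r_p     = [-5.2254]
With p = 1 this is the single equation gamma(0) phi_1 = gamma(1):
  phi_hat_1 = gamma(1) / gamma(0) = -5.2254 / 7.5951 = -0.6880.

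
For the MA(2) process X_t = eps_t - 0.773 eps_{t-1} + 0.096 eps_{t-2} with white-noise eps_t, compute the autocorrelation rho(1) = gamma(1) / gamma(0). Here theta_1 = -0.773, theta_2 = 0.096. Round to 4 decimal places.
\rho(1) = -0.5273

For an MA(q) process with theta_0 = 1, the autocovariance is
  gamma(k) = sigma^2 * sum_{i=0..q-k} theta_i * theta_{i+k},
and rho(k) = gamma(k) / gamma(0). Sigma^2 cancels.
  numerator   = (1)*(-0.773) + (-0.773)*(0.096) = -0.847208.
  denominator = (1)^2 + (-0.773)^2 + (0.096)^2 = 1.606745.
  rho(1) = -0.847208 / 1.606745 = -0.5273.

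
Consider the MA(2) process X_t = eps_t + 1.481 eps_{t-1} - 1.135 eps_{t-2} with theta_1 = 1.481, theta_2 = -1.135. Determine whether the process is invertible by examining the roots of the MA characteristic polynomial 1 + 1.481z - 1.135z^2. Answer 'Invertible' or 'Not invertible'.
\text{Not invertible}

The MA(q) characteristic polynomial is P(z) = 1 + 1.481z - 1.135z^2.
Invertibility requires all roots to lie outside the unit circle, i.e. |z| > 1 for every root.
Set 1 + (1.481) z + (-1.135) z^2 = 0, i.e. a z^2 + b z + c = 0 with a = -1.135, b = 1.481, c = 1.
Discriminant D = b^2 - 4ac = (1.481)^2 - 4*(-1.135)*1 = 2.193361 - (-4.54) = 6.733361.
D >= 0, so the roots are real: z = (-b +/- sqrt(D)) / (2a) = (-1.481 +/- 2.594872) / (-2.27).
  z_1 = (-1.481 + 2.594872) / (-2.27) = -0.4907,   |z_1| = 0.4907.
  z_2 = (-1.481 - 2.594872) / (-2.27) = 1.7955,   |z_2| = 1.7955.
Moduli of all roots: 0.4907, 1.7955.
All moduli strictly greater than 1? No.
Verdict: Not invertible.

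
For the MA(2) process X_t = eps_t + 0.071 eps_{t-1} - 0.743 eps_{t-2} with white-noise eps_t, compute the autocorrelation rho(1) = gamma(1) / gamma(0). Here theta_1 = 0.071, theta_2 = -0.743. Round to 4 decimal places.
\rho(1) = 0.0117

For an MA(q) process with theta_0 = 1, the autocovariance is
  gamma(k) = sigma^2 * sum_{i=0..q-k} theta_i * theta_{i+k},
and rho(k) = gamma(k) / gamma(0). Sigma^2 cancels.
  numerator   = (1)*(0.071) + (0.071)*(-0.743) = 0.018247.
  denominator = (1)^2 + (0.071)^2 + (-0.743)^2 = 1.55709.
  rho(1) = 0.018247 / 1.55709 = 0.0117.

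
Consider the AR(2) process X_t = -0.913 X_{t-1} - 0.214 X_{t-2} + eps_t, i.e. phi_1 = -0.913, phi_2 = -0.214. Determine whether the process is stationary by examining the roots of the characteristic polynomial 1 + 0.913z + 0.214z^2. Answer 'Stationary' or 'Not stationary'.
\text{Stationary}

The AR(p) characteristic polynomial is P(z) = 1 + 0.913z + 0.214z^2.
Stationarity requires all roots to lie outside the unit circle, i.e. |z| > 1 for every root.
Set 1 + (0.913) z + (0.214) z^2 = 0, i.e. a z^2 + b z + c = 0 with a = 0.214, b = 0.913, c = 1.
Discriminant D = b^2 - 4ac = (0.913)^2 - 4*(0.214)*1 = 0.833569 - (0.856) = -0.022431.
D < 0, so the roots are the complex-conjugate pair z = (-b +/- i sqrt(-D)) / (2a) = -2.1332 +/- 0.3499i.
For a conjugate pair |z|^2 = z * conj(z) = (product of roots) = c/a = 1/(0.214) = 4.672897, so |z| = sqrt(4.672897) = 2.1617 for both roots.
Moduli of all roots: 2.1617, 2.1617.
All moduli strictly greater than 1? Yes.
Verdict: Stationary.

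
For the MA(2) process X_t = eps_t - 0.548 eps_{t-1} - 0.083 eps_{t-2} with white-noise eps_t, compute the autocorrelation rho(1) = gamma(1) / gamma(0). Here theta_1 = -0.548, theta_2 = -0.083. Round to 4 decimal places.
\rho(1) = -0.3844

For an MA(q) process with theta_0 = 1, the autocovariance is
  gamma(k) = sigma^2 * sum_{i=0..q-k} theta_i * theta_{i+k},
and rho(k) = gamma(k) / gamma(0). Sigma^2 cancels.
  numerator   = (1)*(-0.548) + (-0.548)*(-0.083) = -0.502516.
  denominator = (1)^2 + (-0.548)^2 + (-0.083)^2 = 1.307193.
  rho(1) = -0.502516 / 1.307193 = -0.3844.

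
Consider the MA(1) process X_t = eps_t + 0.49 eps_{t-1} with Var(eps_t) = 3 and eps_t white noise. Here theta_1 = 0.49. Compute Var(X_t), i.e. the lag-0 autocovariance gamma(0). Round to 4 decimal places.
\gamma(0) = 3.7203

For an MA(q) process X_t = eps_t + sum_i theta_i eps_{t-i} with
Var(eps_t) = sigma^2, the variance is
  gamma(0) = sigma^2 * (1 + sum_i theta_i^2).
  sum_i theta_i^2 = (0.49)^2 = 0.2401.
  gamma(0) = 3 * (1 + 0.2401) = 3 * 1.2401 = 3.7203.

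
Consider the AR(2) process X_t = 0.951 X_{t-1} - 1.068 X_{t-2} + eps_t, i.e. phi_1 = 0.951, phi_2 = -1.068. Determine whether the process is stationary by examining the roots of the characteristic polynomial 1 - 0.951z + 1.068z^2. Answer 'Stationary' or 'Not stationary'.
\text{Not stationary}

The AR(p) characteristic polynomial is P(z) = 1 - 0.951z + 1.068z^2.
Stationarity requires all roots to lie outside the unit circle, i.e. |z| > 1 for every root.
Set 1 + (-0.951) z + (1.068) z^2 = 0, i.e. a z^2 + b z + c = 0 with a = 1.068, b = -0.951, c = 1.
Discriminant D = b^2 - 4ac = (-0.951)^2 - 4*(1.068)*1 = 0.904401 - (4.272) = -3.367599.
D < 0, so the roots are the complex-conjugate pair z = (-b +/- i sqrt(-D)) / (2a) = 0.4452 +/- 0.8591i.
For a conjugate pair |z|^2 = z * conj(z) = (product of roots) = c/a = 1/(1.068) = 0.93633, so |z| = sqrt(0.93633) = 0.9676 for both roots.
Moduli of all roots: 0.9676, 0.9676.
All moduli strictly greater than 1? No.
Verdict: Not stationary.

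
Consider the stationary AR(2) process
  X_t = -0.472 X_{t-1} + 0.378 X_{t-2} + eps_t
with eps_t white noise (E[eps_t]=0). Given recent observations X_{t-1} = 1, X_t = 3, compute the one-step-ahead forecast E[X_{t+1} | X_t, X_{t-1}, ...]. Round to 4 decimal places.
E[X_{t+1} \mid \mathcal F_t] = -1.0380

For an AR(p) model X_t = c + sum_i phi_i X_{t-i} + eps_t, the
one-step-ahead conditional mean is
  E[X_{t+1} | X_t, ...] = c + sum_i phi_i X_{t+1-i}.
Substitute known values:
  E[X_{t+1} | ...] = (-0.472) * (3) + (0.378) * (1)
                   = -1.0380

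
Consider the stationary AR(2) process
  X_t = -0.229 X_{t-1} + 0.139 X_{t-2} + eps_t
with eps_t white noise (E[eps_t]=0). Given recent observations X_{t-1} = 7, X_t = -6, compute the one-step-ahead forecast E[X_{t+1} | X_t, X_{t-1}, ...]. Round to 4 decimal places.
E[X_{t+1} \mid \mathcal F_t] = 2.3470

For an AR(p) model X_t = c + sum_i phi_i X_{t-i} + eps_t, the
one-step-ahead conditional mean is
  E[X_{t+1} | X_t, ...] = c + sum_i phi_i X_{t+1-i}.
Substitute known values:
  E[X_{t+1} | ...] = (-0.229) * (-6) + (0.139) * (7)
                   = 2.3470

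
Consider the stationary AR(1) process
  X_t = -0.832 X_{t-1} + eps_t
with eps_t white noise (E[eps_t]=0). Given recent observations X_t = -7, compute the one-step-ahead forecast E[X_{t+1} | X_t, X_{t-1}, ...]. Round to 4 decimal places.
E[X_{t+1} \mid \mathcal F_t] = 5.8240

For an AR(p) model X_t = c + sum_i phi_i X_{t-i} + eps_t, the
one-step-ahead conditional mean is
  E[X_{t+1} | X_t, ...] = c + sum_i phi_i X_{t+1-i}.
Substitute known values:
  E[X_{t+1} | ...] = (-0.832) * (-7)
                   = 5.8240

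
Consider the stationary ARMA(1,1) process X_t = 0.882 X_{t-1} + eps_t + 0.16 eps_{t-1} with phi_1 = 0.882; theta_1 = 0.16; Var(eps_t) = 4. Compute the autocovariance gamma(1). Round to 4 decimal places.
\gamma(1) = 21.4169

Multiply the model equation by X_{t-k} and take expectations. With theta_0 = psi_0 = 1 and psi_j the MA(infinity) weights, this gives
  gamma(k) - sum_i phi_i gamma(k-i) = c_k,
  c_k = sigma^2 * sum_{j=k..q} theta_j psi_{j-k}   (c_k = 0 for k > q),
using gamma(-m) = gamma(m).
psi-weights needed (psi_j = theta_j + sum_i phi_i psi_{j-i}):
  psi_1 = theta_1 + phi_1 = 0.16 + (0.882) = 1.042
Right-hand sides:
  c_0 = sigma^2 (1 + theta_1 psi_1) = 4 * (1 + (0.16)(1.042)) = 4 * 1.16672 = 4.66688
  c_1 = sigma^2 theta_1 = 4 * (0.16) = 0.64
  c_2 = 0
Equations for k = 0 and k = 1 (AR order 1):
  gamma(0) = phi_1 gamma(1) + c_0
  gamma(1) = phi_1 gamma(0) + c_1
Substituting the second into the first: gamma(0) (1 - phi_1^2) = c_0 + phi_1 c_1, so
  gamma(0) = (c_0 + phi_1 c_1) / (1 - phi_1^2) = (4.66688 + (0.882)(0.64)) / (1 - (0.882)^2) = 5.23136 / 0.222076 = 23.55662.
  gamma(1) = phi_1 gamma(0) + c_1 = (0.882)(23.55662) + (0.64) = 21.416939.
Therefore gamma(1) = 21.4169 (to 4 decimal places).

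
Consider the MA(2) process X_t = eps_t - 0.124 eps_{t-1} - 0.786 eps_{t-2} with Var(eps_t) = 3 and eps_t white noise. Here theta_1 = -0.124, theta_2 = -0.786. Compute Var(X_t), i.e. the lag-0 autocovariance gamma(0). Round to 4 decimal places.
\gamma(0) = 4.8995

For an MA(q) process X_t = eps_t + sum_i theta_i eps_{t-i} with
Var(eps_t) = sigma^2, the variance is
  gamma(0) = sigma^2 * (1 + sum_i theta_i^2).
  sum_i theta_i^2 = (-0.124)^2 + (-0.786)^2 = 0.015376 + 0.617796 = 0.633172.
  gamma(0) = 3 * (1 + 0.633172) = 3 * 1.633172 = 4.899516, which rounds to 4.8995.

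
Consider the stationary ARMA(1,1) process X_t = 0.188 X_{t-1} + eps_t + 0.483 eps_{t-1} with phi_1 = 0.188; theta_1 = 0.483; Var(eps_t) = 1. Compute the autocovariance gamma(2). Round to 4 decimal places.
\gamma(2) = 0.1426

Multiply the model equation by X_{t-k} and take expectations. With theta_0 = psi_0 = 1 and psi_j the MA(infinity) weights, this gives
  gamma(k) - sum_i phi_i gamma(k-i) = c_k,
  c_k = sigma^2 * sum_{j=k..q} theta_j psi_{j-k}   (c_k = 0 for k > q),
using gamma(-m) = gamma(m).
psi-weights needed (psi_j = theta_j + sum_i phi_i psi_{j-i}):
  psi_1 = theta_1 + phi_1 = 0.483 + (0.188) = 0.671
Right-hand sides:
  c_0 = sigma^2 (1 + theta_1 psi_1) = 1 * (1 + (0.483)(0.671)) = 1 * 1.324093 = 1.324093
  c_1 = sigma^2 theta_1 = 1 * (0.483) = 0.483
  c_2 = 0
Equations for k = 0 and k = 1 (AR order 1):
  gamma(0) = phi_1 gamma(1) + c_0
  gamma(1) = phi_1 gamma(0) + c_1
Substituting the second into the first: gamma(0) (1 - phi_1^2) = c_0 + phi_1 c_1, so
  gamma(0) = (c_0 + phi_1 c_1) / (1 - phi_1^2) = (1.324093 + (0.188)(0.483)) / (1 - (0.188)^2) = 1.414897 / 0.964656 = 1.466737.
  gamma(1) = phi_1 gamma(0) + c_1 = (0.188)(1.466737) + (0.483) = 0.758747.
For k = 2 (> q): gamma(2) = phi_1 gamma(1) = (0.188)(0.758747) = 0.142644.
Therefore gamma(2) = 0.1426 (to 4 decimal places).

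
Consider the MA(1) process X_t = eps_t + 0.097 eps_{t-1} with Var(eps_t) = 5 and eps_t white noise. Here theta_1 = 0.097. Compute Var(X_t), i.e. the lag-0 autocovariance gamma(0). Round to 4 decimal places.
\gamma(0) = 5.0470

For an MA(q) process X_t = eps_t + sum_i theta_i eps_{t-i} with
Var(eps_t) = sigma^2, the variance is
  gamma(0) = sigma^2 * (1 + sum_i theta_i^2).
  sum_i theta_i^2 = (0.097)^2 = 0.009409.
  gamma(0) = 5 * (1 + 0.009409) = 5 * 1.009409 = 5.047045, which rounds to 5.0470.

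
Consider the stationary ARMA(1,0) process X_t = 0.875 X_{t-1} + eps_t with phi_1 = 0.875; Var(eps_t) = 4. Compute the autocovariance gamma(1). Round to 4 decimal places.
\gamma(1) = 14.9333

Multiply the model equation by X_{t-k} and take expectations. With theta_0 = psi_0 = 1 and psi_j the MA(infinity) weights, this gives
  gamma(k) - sum_i phi_i gamma(k-i) = c_k,
  c_k = sigma^2 * sum_{j=k..q} theta_j psi_{j-k}   (c_k = 0 for k > q),
using gamma(-m) = gamma(m).
Pure AR (q = 0): c_0 = sigma^2 = 4, c_k = 0 for k >= 1.
Equations for k = 0 and k = 1 (AR order 1):
  gamma(0) = phi_1 gamma(1) + c_0
  gamma(1) = phi_1 gamma(0) + c_1
Substituting the second into the first: gamma(0) (1 - phi_1^2) = c_0 + phi_1 c_1, so
  gamma(0) = c_0 / (1 - phi_1^2) = 4 / (1 - (0.875)^2) = 4 / 0.234375 = 17.066667.
  gamma(1) = phi_1 gamma(0) = (0.875)(17.066667) = 14.933333.
Therefore gamma(1) = 14.9333 (to 4 decimal places).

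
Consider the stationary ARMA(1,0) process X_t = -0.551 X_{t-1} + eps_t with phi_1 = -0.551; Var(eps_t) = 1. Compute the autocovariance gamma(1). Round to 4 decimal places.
\gamma(1) = -0.7912

Multiply the model equation by X_{t-k} and take expectations. With theta_0 = psi_0 = 1 and psi_j the MA(infinity) weights, this gives
  gamma(k) - sum_i phi_i gamma(k-i) = c_k,
  c_k = sigma^2 * sum_{j=k..q} theta_j psi_{j-k}   (c_k = 0 for k > q),
using gamma(-m) = gamma(m).
Pure AR (q = 0): c_0 = sigma^2 = 1, c_k = 0 for k >= 1.
Equations for k = 0 and k = 1 (AR order 1):
  gamma(0) = phi_1 gamma(1) + c_0
  gamma(1) = phi_1 gamma(0) + c_1
Substituting the second into the first: gamma(0) (1 - phi_1^2) = c_0 + phi_1 c_1, so
  gamma(0) = c_0 / (1 - phi_1^2) = 1 / (1 - (-0.551)^2) = 1 / 0.696399 = 1.435958.
  gamma(1) = phi_1 gamma(0) = (-0.551)(1.435958) = -0.791213.
Therefore gamma(1) = -0.7912 (to 4 decimal places).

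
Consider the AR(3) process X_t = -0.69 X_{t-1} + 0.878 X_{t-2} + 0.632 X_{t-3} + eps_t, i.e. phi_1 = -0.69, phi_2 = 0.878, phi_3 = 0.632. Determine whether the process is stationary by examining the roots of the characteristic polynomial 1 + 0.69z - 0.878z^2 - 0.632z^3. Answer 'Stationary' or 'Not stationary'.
\text{Stationary}

The AR(p) characteristic polynomial is P(z) = 1 + 0.69z - 0.878z^2 - 0.632z^3.
Stationarity requires all roots to lie outside the unit circle, i.e. |z| > 1 for every root.
Degree 3: look for a simple real root z0 first, then factor out (1 - z/z0) and solve the remaining quadratic.
Testing z0 = -1.25: P(-1.25) = 1 + (0.69)(-1.25) + (-0.878)(-1.25)^2 + (-0.632)(-1.25)^3
  = 1 + (-0.8625) + (-1.371875) + (1.234375) = 0.  So z_0 = -1.25 is a root, |z_0| = 1.25.
Divide out the factor (1 + 0.8 z) = (1 - z/z0) (since 1/z0 = -0.8):
  P(z) = (1 + 0.8 z)(1 + (-0.11) z + (-0.79) z^2)
  [check: z-coef -0.11 - (-0.8) = 0.69; z^2-coef -0.79 - (-0.8)(-0.11) = -0.878; z^3-coef -(-0.8)(-0.79) = -0.632.]
Remaining roots from the quadratic factor 1 + (-0.11) z + (-0.79) z^2:
  Set 1 + (-0.11) z + (-0.79) z^2 = 0, i.e. a z^2 + b z + c = 0 with a = -0.79, b = -0.11, c = 1.
  Discriminant D = b^2 - 4ac = (-0.11)^2 - 4*(-0.79)*1 = 0.0121 - (-3.16) = 3.1721.
  D >= 0, so the roots are real: z = (-b +/- sqrt(D)) / (2a) = (0.11 +/- 1.781039) / (-1.58).
    z_1 = (0.11 + 1.781039) / (-1.58) = -1.1969,   |z_1| = 1.1969.
    z_2 = (0.11 - 1.781039) / (-1.58) = 1.0576,   |z_2| = 1.0576.
Moduli of all roots: 1.2500, 1.1969, 1.0576.
All moduli strictly greater than 1? Yes.
Verdict: Stationary.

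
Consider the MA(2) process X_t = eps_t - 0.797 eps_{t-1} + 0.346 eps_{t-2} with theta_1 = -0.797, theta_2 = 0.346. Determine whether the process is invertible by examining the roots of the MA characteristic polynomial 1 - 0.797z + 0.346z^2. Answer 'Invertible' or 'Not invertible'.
\text{Invertible}

The MA(q) characteristic polynomial is P(z) = 1 - 0.797z + 0.346z^2.
Invertibility requires all roots to lie outside the unit circle, i.e. |z| > 1 for every root.
Set 1 + (-0.797) z + (0.346) z^2 = 0, i.e. a z^2 + b z + c = 0 with a = 0.346, b = -0.797, c = 1.
Discriminant D = b^2 - 4ac = (-0.797)^2 - 4*(0.346)*1 = 0.635209 - (1.384) = -0.748791.
D < 0, so the roots are the complex-conjugate pair z = (-b +/- i sqrt(-D)) / (2a) = 1.1517 +/- 1.2505i.
For a conjugate pair |z|^2 = z * conj(z) = (product of roots) = c/a = 1/(0.346) = 2.890173, so |z| = sqrt(2.890173) = 1.7001 for both roots.
Moduli of all roots: 1.7001, 1.7001.
All moduli strictly greater than 1? Yes.
Verdict: Invertible.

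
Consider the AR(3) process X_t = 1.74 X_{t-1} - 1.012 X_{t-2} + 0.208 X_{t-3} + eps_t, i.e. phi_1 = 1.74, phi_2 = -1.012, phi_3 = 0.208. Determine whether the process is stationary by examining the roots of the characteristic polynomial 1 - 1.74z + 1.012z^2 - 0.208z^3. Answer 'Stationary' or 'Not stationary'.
\text{Stationary}

The AR(p) characteristic polynomial is P(z) = 1 - 1.74z + 1.012z^2 - 0.208z^3.
Stationarity requires all roots to lie outside the unit circle, i.e. |z| > 1 for every root.
Degree 3: look for a simple real root z0 first, then factor out (1 - z/z0) and solve the remaining quadratic.
Testing z0 = 1.25: P(1.25) = 1 + (-1.74)(1.25) + (1.012)(1.25)^2 + (-0.208)(1.25)^3
  = 1 + (-2.175) + (1.58125) + (-0.40625) = 0.  So z_0 = 1.25 is a root, |z_0| = 1.25.
Divide out the factor (1 - 0.8 z) = (1 - z/z0) (since 1/z0 = 0.8):
  P(z) = (1 - 0.8 z)(1 + (-0.94) z + (0.26) z^2)
  [check: z-coef -0.94 - (0.8) = -1.74; z^2-coef 0.26 - (0.8)(-0.94) = 1.012; z^3-coef -(0.8)(0.26) = -0.208.]
Remaining roots from the quadratic factor 1 + (-0.94) z + (0.26) z^2:
  Set 1 + (-0.94) z + (0.26) z^2 = 0, i.e. a z^2 + b z + c = 0 with a = 0.26, b = -0.94, c = 1.
  Discriminant D = b^2 - 4ac = (-0.94)^2 - 4*(0.26)*1 = 0.8836 - (1.04) = -0.1564.
  D < 0, so the roots are the complex-conjugate pair z = (-b +/- i sqrt(-D)) / (2a) = 1.8077 +/- 0.7605i.
  For a conjugate pair |z|^2 = z * conj(z) = (product of roots) = c/a = 1/(0.26) = 3.846154, so |z| = sqrt(3.846154) = 1.9612 for both roots.
Moduli of all roots: 1.2500, 1.9612, 1.9612.
All moduli strictly greater than 1? Yes.
Verdict: Stationary.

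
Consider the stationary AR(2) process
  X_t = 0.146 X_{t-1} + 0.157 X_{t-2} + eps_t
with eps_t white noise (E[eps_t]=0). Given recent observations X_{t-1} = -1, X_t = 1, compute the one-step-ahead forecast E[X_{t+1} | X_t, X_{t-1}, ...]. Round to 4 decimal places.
E[X_{t+1} \mid \mathcal F_t] = -0.0110

For an AR(p) model X_t = c + sum_i phi_i X_{t-i} + eps_t, the
one-step-ahead conditional mean is
  E[X_{t+1} | X_t, ...] = c + sum_i phi_i X_{t+1-i}.
Substitute known values:
  E[X_{t+1} | ...] = (0.146) * (1) + (0.157) * (-1)
                   = -0.0110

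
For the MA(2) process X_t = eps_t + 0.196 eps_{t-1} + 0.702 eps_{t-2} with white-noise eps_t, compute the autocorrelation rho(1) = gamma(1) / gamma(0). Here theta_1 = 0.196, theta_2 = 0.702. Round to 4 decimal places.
\rho(1) = 0.2179

For an MA(q) process with theta_0 = 1, the autocovariance is
  gamma(k) = sigma^2 * sum_{i=0..q-k} theta_i * theta_{i+k},
and rho(k) = gamma(k) / gamma(0). Sigma^2 cancels.
  numerator   = (1)*(0.196) + (0.196)*(0.702) = 0.333592.
  denominator = (1)^2 + (0.196)^2 + (0.702)^2 = 1.53122.
  rho(1) = 0.333592 / 1.53122 = 0.2179.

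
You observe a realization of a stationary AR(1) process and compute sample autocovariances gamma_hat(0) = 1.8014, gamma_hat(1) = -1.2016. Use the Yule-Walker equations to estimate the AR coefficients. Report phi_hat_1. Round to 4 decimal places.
\hat\phi_{1} = -0.6670

The Yule-Walker equations for an AR(p) process read, in matrix form,
  Gamma_p phi = r_p,   with   (Gamma_p)_{ij} = gamma(|i - j|),
                       (r_p)_i = gamma(i),   i,j = 1..p.
Substitute the sample gammas (Toeplitz matrix and right-hand side of size 1):
  Gamma_p = [[1.8014]]
  r_p     = [-1.2016]
With p = 1 this is the single equation gamma(0) phi_1 = gamma(1):
  phi_hat_1 = gamma(1) / gamma(0) = -1.2016 / 1.8014 = -0.6670.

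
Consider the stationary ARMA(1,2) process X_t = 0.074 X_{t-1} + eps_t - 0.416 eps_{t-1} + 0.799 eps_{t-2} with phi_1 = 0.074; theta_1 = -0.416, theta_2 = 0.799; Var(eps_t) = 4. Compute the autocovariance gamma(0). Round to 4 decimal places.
\gamma(0) = 6.8754

Multiply the model equation by X_{t-k} and take expectations. With theta_0 = psi_0 = 1 and psi_j the MA(infinity) weights, this gives
  gamma(k) - sum_i phi_i gamma(k-i) = c_k,
  c_k = sigma^2 * sum_{j=k..q} theta_j psi_{j-k}   (c_k = 0 for k > q),
using gamma(-m) = gamma(m).
psi-weights needed (psi_j = theta_j + sum_i phi_i psi_{j-i}):
  psi_1 = theta_1 + phi_1 = -0.416 + (0.074) = -0.342
  psi_2 = theta_2 + phi_1 psi_1 = 0.799 + (0.074)(-0.342) = 0.773692
Right-hand sides:
  c_0 = sigma^2 (1 + theta_1 psi_1 + theta_2 psi_2) = 4 * (1 + (-0.416)(-0.342) + (0.799)(0.773692)) = 4 * 1.760452 = 7.041808
  c_1 = sigma^2 (theta_1 + theta_2 psi_1) = 4 * (-0.416 + (0.799)(-0.342)) = -2.757032
  c_2 = sigma^2 theta_2 = 4 * (0.799) = 3.196
Equations for k = 0 and k = 1 (AR order 1):
  gamma(0) = phi_1 gamma(1) + c_0
  gamma(1) = phi_1 gamma(0) + c_1
Substituting the second into the first: gamma(0) (1 - phi_1^2) = c_0 + phi_1 c_1, so
  gamma(0) = (c_0 + phi_1 c_1) / (1 - phi_1^2) = (7.041808 + (0.074)(-2.757032)) / (1 - (0.074)^2) = 6.837787 / 0.994524 = 6.875437.
Therefore gamma(0) = 6.8754 (to 4 decimal places).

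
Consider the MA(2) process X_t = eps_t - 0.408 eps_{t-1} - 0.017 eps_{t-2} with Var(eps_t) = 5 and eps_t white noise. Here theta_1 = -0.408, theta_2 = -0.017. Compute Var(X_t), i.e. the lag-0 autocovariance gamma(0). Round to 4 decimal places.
\gamma(0) = 5.8338

For an MA(q) process X_t = eps_t + sum_i theta_i eps_{t-i} with
Var(eps_t) = sigma^2, the variance is
  gamma(0) = sigma^2 * (1 + sum_i theta_i^2).
  sum_i theta_i^2 = (-0.408)^2 + (-0.017)^2 = 0.166464 + 0.000289 = 0.166753.
  gamma(0) = 5 * (1 + 0.166753) = 5 * 1.166753 = 5.833765, which rounds to 5.8338.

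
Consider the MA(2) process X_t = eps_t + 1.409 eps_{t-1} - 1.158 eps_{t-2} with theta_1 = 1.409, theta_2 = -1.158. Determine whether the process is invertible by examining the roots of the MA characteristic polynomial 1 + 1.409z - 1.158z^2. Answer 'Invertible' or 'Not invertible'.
\text{Not invertible}

The MA(q) characteristic polynomial is P(z) = 1 + 1.409z - 1.158z^2.
Invertibility requires all roots to lie outside the unit circle, i.e. |z| > 1 for every root.
Set 1 + (1.409) z + (-1.158) z^2 = 0, i.e. a z^2 + b z + c = 0 with a = -1.158, b = 1.409, c = 1.
Discriminant D = b^2 - 4ac = (1.409)^2 - 4*(-1.158)*1 = 1.985281 - (-4.632) = 6.617281.
D >= 0, so the roots are real: z = (-b +/- sqrt(D)) / (2a) = (-1.409 +/- 2.572408) / (-2.316).
  z_1 = (-1.409 + 2.572408) / (-2.316) = -0.5023,   |z_1| = 0.5023.
  z_2 = (-1.409 - 2.572408) / (-2.316) = 1.7191,   |z_2| = 1.7191.
Moduli of all roots: 0.5023, 1.7191.
All moduli strictly greater than 1? No.
Verdict: Not invertible.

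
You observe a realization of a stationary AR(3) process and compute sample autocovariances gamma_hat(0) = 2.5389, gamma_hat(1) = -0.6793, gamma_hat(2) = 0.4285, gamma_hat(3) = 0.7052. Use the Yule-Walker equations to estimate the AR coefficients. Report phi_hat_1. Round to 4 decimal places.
\hat\phi_{1} = -0.2790

The Yule-Walker equations for an AR(p) process read, in matrix form,
  Gamma_p phi = r_p,   with   (Gamma_p)_{ij} = gamma(|i - j|),
                       (r_p)_i = gamma(i),   i,j = 1..p.
Substitute the sample gammas (Toeplitz matrix and right-hand side of size 3):
  Gamma_p = [[2.5389, -0.6793, 0.4285], [-0.6793, 2.5389, -0.6793], [0.4285, -0.6793, 2.5389]]
  r_p     = [-0.6793, 0.4285, 0.7052]
Written out (R1..R3):
  (R1) 2.5389 phi_1 - 0.6793 phi_2 + 0.4285 phi_3 = -0.6793
  (R2) -0.6793 phi_1 + 2.5389 phi_2 - 0.6793 phi_3 = 0.4285
  (R3) 0.4285 phi_1 - 0.6793 phi_2 + 2.5389 phi_3 = 0.7052
Gaussian elimination:
  R2 <- R2 - (-0.6793/2.5389) R1 = R2 - (-0.267557) R1:  2.357149 phi_2 - 0.564652 phi_3 = 0.246749
  R3 <- R3 - (0.4285/2.5389) R1 = R3 - (0.168774) R1:  -0.564652 phi_2 + 2.46658 phi_3 = 0.819848
  R3 <- R3 - (-0.564652/2.357149) R2 = R3 - (-0.239549) R2:  2.331319 phi_3 = 0.878956
Back-substitution:
  phi_hat_3 = 0.878956 / 2.331319 = 0.377021
  phi_hat_2 = (0.246749 - (-0.564652)(0.377021)) / 2.357149 = 0.194996
  phi_hat_1 = (-0.6793 - (-0.6793)(0.194996) - (0.4285)(0.377021)) / 2.5389 = -0.279016
So phi_hat = [-0.2790, 0.1950, 0.3770].
Therefore phi_hat_1 = -0.2790.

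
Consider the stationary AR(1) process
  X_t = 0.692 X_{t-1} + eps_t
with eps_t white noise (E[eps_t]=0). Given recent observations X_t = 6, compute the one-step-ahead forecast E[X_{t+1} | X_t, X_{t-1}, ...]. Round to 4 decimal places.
E[X_{t+1} \mid \mathcal F_t] = 4.1520

For an AR(p) model X_t = c + sum_i phi_i X_{t-i} + eps_t, the
one-step-ahead conditional mean is
  E[X_{t+1} | X_t, ...] = c + sum_i phi_i X_{t+1-i}.
Substitute known values:
  E[X_{t+1} | ...] = (0.692) * (6)
                   = 4.1520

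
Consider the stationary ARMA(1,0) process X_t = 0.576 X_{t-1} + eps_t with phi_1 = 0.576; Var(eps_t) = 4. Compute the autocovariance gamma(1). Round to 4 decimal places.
\gamma(1) = 3.4479

Multiply the model equation by X_{t-k} and take expectations. With theta_0 = psi_0 = 1 and psi_j the MA(infinity) weights, this gives
  gamma(k) - sum_i phi_i gamma(k-i) = c_k,
  c_k = sigma^2 * sum_{j=k..q} theta_j psi_{j-k}   (c_k = 0 for k > q),
using gamma(-m) = gamma(m).
Pure AR (q = 0): c_0 = sigma^2 = 4, c_k = 0 for k >= 1.
Equations for k = 0 and k = 1 (AR order 1):
  gamma(0) = phi_1 gamma(1) + c_0
  gamma(1) = phi_1 gamma(0) + c_1
Substituting the second into the first: gamma(0) (1 - phi_1^2) = c_0 + phi_1 c_1, so
  gamma(0) = c_0 / (1 - phi_1^2) = 4 / (1 - (0.576)^2) = 4 / 0.668224 = 5.986017.
  gamma(1) = phi_1 gamma(0) = (0.576)(5.986017) = 3.447946.
Therefore gamma(1) = 3.4479 (to 4 decimal places).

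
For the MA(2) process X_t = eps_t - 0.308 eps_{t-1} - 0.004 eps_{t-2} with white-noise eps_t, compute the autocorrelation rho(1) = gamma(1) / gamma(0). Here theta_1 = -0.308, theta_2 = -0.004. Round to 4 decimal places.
\rho(1) = -0.2802

For an MA(q) process with theta_0 = 1, the autocovariance is
  gamma(k) = sigma^2 * sum_{i=0..q-k} theta_i * theta_{i+k},
and rho(k) = gamma(k) / gamma(0). Sigma^2 cancels.
  numerator   = (1)*(-0.308) + (-0.308)*(-0.004) = -0.306768.
  denominator = (1)^2 + (-0.308)^2 + (-0.004)^2 = 1.09488.
  rho(1) = -0.306768 / 1.09488 = -0.2802.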